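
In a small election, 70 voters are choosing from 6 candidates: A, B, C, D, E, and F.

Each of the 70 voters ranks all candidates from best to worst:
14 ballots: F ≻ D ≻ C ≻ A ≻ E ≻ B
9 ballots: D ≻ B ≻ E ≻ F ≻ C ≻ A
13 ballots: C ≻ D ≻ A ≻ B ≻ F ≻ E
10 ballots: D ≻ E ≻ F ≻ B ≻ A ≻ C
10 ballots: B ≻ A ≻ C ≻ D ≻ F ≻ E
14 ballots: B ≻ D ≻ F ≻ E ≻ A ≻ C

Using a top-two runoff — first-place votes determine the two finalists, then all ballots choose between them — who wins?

Round 1 first-place votes: A 0, B 24, C 13, D 19, E 0, F 14. B and D advance.
Runoff: B is ranked above D on 24 ballots, D above B on 46.

D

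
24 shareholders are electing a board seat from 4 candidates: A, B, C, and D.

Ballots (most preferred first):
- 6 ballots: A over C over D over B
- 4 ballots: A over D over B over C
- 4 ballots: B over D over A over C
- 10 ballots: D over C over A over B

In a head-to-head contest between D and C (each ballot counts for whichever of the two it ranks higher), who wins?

D is ranked above C on 18 ballots; C above D on 6.

D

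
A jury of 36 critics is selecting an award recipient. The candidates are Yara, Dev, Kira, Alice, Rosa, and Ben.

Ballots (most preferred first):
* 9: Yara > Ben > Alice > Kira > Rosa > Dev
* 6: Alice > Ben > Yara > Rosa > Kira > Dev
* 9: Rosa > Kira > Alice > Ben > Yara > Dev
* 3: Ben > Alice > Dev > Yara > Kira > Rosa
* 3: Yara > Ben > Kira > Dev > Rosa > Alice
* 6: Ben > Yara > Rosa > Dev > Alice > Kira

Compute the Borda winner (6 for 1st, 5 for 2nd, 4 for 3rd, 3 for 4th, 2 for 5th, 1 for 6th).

Ben

Yara: 9×6 + 6×4 + 9×2 + 3×3 + 3×6 + 6×5 = 153
Dev: 9×1 + 6×1 + 9×1 + 3×4 + 3×3 + 6×3 = 63
Kira: 9×3 + 6×2 + 9×5 + 3×2 + 3×4 + 6×1 = 108
Alice: 9×4 + 6×6 + 9×4 + 3×5 + 3×1 + 6×2 = 138
Rosa: 9×2 + 6×3 + 9×6 + 3×1 + 3×2 + 6×4 = 123
Ben: 9×5 + 6×5 + 9×3 + 3×6 + 3×5 + 6×6 = 171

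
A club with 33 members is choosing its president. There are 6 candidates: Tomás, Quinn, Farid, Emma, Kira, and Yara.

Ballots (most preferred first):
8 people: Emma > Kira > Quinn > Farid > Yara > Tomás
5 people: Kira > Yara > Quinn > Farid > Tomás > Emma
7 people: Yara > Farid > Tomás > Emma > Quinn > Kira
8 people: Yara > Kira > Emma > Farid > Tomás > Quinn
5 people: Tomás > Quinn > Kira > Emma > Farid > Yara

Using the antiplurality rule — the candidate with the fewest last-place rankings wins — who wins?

Farid

Last-place votes: Tomás 8, Quinn 8, Farid 0, Emma 5, Kira 7, Yara 5.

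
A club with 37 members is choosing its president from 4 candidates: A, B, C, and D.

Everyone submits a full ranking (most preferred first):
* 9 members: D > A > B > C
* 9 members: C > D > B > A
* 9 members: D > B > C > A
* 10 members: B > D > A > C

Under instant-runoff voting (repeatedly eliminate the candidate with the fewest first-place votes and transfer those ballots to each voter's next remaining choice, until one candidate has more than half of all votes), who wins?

D

Round 1: A 0, B 10, C 9, D 18. A eliminated.
Round 2: B 10, C 9, D 18. C eliminated.
Round 3: B 10, D 27. D has a majority (≥19).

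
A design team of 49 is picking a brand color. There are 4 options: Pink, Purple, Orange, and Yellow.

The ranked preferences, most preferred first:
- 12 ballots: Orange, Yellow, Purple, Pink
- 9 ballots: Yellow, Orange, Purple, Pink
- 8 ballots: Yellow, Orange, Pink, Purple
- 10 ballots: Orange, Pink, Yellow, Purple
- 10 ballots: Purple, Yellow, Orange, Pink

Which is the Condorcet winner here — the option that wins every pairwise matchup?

Yellow

Yellow vs Pink: 39–10
Yellow vs Purple: 39–10
Yellow vs Orange: 27–22
Yellow beats every other option.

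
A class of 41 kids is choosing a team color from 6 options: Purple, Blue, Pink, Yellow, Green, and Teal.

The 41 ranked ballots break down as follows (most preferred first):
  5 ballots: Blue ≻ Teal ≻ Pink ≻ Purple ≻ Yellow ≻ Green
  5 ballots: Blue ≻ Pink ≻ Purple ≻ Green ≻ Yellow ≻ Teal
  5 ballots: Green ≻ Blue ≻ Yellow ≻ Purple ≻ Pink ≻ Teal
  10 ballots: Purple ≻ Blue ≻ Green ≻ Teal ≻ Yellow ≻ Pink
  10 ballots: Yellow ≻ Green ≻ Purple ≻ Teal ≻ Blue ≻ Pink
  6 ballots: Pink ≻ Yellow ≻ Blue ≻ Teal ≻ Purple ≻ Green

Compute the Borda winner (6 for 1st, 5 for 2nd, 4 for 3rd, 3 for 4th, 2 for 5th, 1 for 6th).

Blue

Purple: 5×3 + 5×4 + 5×3 + 10×6 + 10×4 + 6×2 = 162
Blue: 5×6 + 5×6 + 5×5 + 10×5 + 10×2 + 6×4 = 179
Pink: 5×4 + 5×5 + 5×2 + 10×1 + 10×1 + 6×6 = 111
Yellow: 5×2 + 5×2 + 5×4 + 10×2 + 10×6 + 6×5 = 150
Green: 5×1 + 5×3 + 5×6 + 10×4 + 10×5 + 6×1 = 146
Teal: 5×5 + 5×1 + 5×1 + 10×3 + 10×3 + 6×3 = 113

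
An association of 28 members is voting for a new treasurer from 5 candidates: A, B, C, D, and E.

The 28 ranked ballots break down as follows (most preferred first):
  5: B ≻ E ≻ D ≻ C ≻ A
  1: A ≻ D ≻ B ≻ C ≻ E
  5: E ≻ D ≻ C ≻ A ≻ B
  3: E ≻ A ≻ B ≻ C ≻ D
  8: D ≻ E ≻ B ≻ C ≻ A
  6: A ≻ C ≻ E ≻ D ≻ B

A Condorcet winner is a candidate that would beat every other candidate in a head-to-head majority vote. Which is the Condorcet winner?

E

E vs A: 21–7
E vs B: 22–6
E vs C: 21–7
E vs D: 19–9
E beats every other candidate.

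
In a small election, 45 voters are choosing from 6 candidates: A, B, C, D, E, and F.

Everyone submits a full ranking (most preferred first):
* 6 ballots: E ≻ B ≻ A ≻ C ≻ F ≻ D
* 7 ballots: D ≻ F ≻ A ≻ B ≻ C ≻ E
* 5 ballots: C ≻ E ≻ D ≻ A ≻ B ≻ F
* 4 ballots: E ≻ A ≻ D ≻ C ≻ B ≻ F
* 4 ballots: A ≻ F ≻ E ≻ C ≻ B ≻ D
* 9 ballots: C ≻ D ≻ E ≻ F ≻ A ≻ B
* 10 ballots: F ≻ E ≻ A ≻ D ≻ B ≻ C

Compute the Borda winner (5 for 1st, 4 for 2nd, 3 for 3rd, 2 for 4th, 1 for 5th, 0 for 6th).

E

A: 6×3 + 7×3 + 5×2 + 4×4 + 4×5 + 9×1 + 10×3 = 124
B: 6×4 + 7×2 + 5×1 + 4×1 + 4×1 + 9×0 + 10×1 = 61
C: 6×2 + 7×1 + 5×5 + 4×2 + 4×2 + 9×5 + 10×0 = 105
D: 6×0 + 7×5 + 5×3 + 4×3 + 4×0 + 9×4 + 10×2 = 118
E: 6×5 + 7×0 + 5×4 + 4×5 + 4×3 + 9×3 + 10×4 = 149
F: 6×1 + 7×4 + 5×0 + 4×0 + 4×4 + 9×2 + 10×5 = 118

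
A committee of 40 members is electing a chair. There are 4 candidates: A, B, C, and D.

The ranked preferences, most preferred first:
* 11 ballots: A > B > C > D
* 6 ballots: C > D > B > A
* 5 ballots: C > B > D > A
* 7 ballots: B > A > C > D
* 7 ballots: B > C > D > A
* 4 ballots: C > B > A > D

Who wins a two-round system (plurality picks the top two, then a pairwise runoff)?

Round 1 first-place votes: A 11, B 14, C 15, D 0. C and B advance.
Runoff: C is ranked above B on 15 ballots, B above C on 25.

B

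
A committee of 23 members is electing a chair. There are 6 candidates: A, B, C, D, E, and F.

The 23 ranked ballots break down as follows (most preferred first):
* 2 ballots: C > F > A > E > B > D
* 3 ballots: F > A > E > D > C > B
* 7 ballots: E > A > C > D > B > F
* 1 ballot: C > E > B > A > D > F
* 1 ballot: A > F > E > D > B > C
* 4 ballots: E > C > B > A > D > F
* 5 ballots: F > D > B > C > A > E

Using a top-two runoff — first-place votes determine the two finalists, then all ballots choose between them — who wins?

E

Round 1 first-place votes: A 1, B 0, C 3, D 0, E 11, F 8. E and F advance.
Runoff: E is ranked above F on 12 ballots, F above E on 11.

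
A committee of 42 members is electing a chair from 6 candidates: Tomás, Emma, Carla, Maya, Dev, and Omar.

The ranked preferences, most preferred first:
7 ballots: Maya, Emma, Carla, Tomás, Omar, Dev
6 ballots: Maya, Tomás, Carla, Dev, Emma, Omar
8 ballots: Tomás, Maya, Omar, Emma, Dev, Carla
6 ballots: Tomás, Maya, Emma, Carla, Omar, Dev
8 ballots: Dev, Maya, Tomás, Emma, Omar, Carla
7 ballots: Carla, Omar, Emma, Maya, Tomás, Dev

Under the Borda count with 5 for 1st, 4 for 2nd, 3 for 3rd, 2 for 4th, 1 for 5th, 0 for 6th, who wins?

Tomás: 7×2 + 6×4 + 8×5 + 6×5 + 8×3 + 7×1 = 139
Emma: 7×4 + 6×1 + 8×2 + 6×3 + 8×2 + 7×3 = 105
Carla: 7×3 + 6×3 + 8×0 + 6×2 + 8×0 + 7×5 = 86
Maya: 7×5 + 6×5 + 8×4 + 6×4 + 8×4 + 7×2 = 167
Dev: 7×0 + 6×2 + 8×1 + 6×0 + 8×5 + 7×0 = 60
Omar: 7×1 + 6×0 + 8×3 + 6×1 + 8×1 + 7×4 = 73

Maya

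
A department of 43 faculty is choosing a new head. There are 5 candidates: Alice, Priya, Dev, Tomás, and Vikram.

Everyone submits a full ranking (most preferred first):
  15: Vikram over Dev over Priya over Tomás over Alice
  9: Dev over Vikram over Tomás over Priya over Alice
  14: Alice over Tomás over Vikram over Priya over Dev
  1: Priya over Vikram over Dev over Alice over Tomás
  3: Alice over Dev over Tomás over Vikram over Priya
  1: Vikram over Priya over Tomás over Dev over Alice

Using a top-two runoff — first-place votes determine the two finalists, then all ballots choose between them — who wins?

Vikram

Round 1 first-place votes: Alice 17, Priya 1, Dev 9, Tomás 0, Vikram 16. Alice and Vikram advance.
Runoff: Alice is ranked above Vikram on 17 ballots, Vikram above Alice on 26.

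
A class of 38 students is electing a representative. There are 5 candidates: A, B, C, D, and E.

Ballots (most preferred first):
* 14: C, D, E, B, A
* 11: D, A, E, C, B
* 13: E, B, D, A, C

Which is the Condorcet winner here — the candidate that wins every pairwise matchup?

D vs A: 38–0
D vs B: 25–13
D vs C: 24–14
D vs E: 25–13
D beats every other candidate.

D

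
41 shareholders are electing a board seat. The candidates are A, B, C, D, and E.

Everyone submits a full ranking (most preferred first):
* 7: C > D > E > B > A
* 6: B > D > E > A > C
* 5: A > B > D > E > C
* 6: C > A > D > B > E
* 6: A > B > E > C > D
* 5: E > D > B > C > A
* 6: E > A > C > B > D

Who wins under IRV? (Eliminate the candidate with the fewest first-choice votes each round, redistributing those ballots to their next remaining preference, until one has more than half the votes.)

E

Round 1: A 11, B 6, C 13, D 0, E 11. D eliminated.
Round 2: A 11, B 6, C 13, E 11. B eliminated.
Round 3: A 11, C 13, E 17. A eliminated.
Round 4: C 13, E 28. E has a majority (≥21).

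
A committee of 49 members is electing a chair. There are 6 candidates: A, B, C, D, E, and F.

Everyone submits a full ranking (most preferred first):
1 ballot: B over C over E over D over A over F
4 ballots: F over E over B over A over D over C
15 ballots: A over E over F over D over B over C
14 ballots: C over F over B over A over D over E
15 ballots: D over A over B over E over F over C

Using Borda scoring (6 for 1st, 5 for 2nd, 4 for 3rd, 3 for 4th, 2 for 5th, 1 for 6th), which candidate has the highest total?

A: 1×2 + 4×3 + 15×6 + 14×3 + 15×5 = 221
B: 1×6 + 4×4 + 15×2 + 14×4 + 15×4 = 168
C: 1×5 + 4×1 + 15×1 + 14×6 + 15×1 = 123
D: 1×3 + 4×2 + 15×3 + 14×2 + 15×6 = 174
E: 1×4 + 4×5 + 15×5 + 14×1 + 15×3 = 158
F: 1×1 + 4×6 + 15×4 + 14×5 + 15×2 = 185

A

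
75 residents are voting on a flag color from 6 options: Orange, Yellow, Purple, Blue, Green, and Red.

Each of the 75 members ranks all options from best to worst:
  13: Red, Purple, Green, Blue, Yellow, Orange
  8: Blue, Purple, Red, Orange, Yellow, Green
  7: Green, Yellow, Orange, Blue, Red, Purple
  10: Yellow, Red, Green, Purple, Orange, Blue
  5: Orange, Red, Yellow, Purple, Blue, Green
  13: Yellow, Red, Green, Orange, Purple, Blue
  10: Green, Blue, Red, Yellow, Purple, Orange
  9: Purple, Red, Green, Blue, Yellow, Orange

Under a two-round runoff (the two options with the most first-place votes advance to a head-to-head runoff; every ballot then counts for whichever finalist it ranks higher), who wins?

Green

Round 1 first-place votes: Orange 5, Yellow 23, Purple 9, Blue 8, Green 17, Red 13. Yellow and Green advance.
Runoff: Yellow is ranked above Green on 36 ballots, Green above Yellow on 39.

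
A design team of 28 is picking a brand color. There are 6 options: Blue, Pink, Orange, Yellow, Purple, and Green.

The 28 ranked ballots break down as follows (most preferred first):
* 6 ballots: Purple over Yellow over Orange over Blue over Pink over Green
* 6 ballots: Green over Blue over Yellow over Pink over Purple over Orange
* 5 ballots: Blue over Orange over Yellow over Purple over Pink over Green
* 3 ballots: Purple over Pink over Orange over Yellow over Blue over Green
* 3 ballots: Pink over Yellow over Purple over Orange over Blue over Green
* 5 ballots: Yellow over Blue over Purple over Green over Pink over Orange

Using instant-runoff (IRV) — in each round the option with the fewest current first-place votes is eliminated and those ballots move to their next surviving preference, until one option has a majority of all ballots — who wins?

Round 1: Blue 5, Pink 3, Orange 0, Yellow 5, Purple 9, Green 6. Orange eliminated.
Round 2: Blue 5, Pink 3, Yellow 5, Purple 9, Green 6. Pink eliminated.
Round 3: Blue 5, Yellow 8, Purple 9, Green 6. Blue eliminated.
Round 4: Yellow 13, Purple 9, Green 6. Green eliminated.
Round 5: Yellow 19, Purple 9. Yellow has a majority (≥15).

Yellow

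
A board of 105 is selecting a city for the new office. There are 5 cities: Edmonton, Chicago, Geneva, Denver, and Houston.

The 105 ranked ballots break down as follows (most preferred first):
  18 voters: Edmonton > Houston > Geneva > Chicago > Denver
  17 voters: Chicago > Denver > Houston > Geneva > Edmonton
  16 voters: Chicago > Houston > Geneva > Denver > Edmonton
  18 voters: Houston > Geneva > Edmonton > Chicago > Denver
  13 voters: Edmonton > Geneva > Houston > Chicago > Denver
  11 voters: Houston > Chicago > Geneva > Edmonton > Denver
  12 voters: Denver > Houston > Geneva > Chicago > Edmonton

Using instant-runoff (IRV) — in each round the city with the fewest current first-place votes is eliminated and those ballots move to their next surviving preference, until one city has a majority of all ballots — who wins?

Houston

Round 1: Edmonton 31, Chicago 33, Geneva 0, Denver 12, Houston 29. Geneva eliminated.
Round 2: Edmonton 31, Chicago 33, Denver 12, Houston 29. Denver eliminated.
Round 3: Edmonton 31, Chicago 33, Houston 41. Edmonton eliminated.
Round 4: Chicago 33, Houston 72. Houston has a majority (≥53).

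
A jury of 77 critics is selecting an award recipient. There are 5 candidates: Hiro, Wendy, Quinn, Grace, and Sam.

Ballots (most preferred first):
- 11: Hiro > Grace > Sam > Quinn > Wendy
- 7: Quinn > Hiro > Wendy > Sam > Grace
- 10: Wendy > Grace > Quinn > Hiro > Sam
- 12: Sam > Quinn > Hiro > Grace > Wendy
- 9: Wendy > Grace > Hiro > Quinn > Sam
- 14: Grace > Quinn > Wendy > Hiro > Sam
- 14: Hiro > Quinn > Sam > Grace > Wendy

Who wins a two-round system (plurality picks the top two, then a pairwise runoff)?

Round 1 first-place votes: Hiro 25, Wendy 19, Quinn 7, Grace 14, Sam 12. Hiro and Wendy advance.
Runoff: Hiro is ranked above Wendy on 44 ballots, Wendy above Hiro on 33.

Hiro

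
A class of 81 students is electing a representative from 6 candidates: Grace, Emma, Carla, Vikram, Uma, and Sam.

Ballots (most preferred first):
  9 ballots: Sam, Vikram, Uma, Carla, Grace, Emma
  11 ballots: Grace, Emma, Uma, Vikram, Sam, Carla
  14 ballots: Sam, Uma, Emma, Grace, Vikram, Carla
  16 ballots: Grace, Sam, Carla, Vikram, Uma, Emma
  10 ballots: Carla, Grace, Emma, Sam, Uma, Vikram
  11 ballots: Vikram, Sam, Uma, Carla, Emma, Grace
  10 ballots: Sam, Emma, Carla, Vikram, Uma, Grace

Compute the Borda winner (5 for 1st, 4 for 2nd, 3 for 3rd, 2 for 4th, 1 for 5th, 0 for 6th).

Grace: 9×1 + 11×5 + 14×2 + 16×5 + 10×4 + 11×0 + 10×0 = 212
Emma: 9×0 + 11×4 + 14×3 + 16×0 + 10×3 + 11×1 + 10×4 = 167
Carla: 9×2 + 11×0 + 14×0 + 16×3 + 10×5 + 11×2 + 10×3 = 168
Vikram: 9×4 + 11×2 + 14×1 + 16×2 + 10×0 + 11×5 + 10×2 = 179
Uma: 9×3 + 11×3 + 14×4 + 16×1 + 10×1 + 11×3 + 10×1 = 185
Sam: 9×5 + 11×1 + 14×5 + 16×4 + 10×2 + 11×4 + 10×5 = 304

Sam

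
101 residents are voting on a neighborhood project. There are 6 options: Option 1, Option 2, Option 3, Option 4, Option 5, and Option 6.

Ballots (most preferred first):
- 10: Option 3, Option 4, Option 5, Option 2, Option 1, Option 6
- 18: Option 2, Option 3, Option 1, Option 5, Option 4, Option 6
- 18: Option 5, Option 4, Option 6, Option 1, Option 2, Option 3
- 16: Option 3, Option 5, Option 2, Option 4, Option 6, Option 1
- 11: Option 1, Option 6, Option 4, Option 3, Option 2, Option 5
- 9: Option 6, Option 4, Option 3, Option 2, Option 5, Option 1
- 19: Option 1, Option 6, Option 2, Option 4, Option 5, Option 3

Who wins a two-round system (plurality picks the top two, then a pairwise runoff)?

Option 3

Round 1 first-place votes: Option 1 30, Option 2 18, Option 3 26, Option 4 0, Option 5 18, Option 6 9. Option 1 and Option 3 advance.
Runoff: Option 1 is ranked above Option 3 on 48 ballots, Option 3 above Option 1 on 53.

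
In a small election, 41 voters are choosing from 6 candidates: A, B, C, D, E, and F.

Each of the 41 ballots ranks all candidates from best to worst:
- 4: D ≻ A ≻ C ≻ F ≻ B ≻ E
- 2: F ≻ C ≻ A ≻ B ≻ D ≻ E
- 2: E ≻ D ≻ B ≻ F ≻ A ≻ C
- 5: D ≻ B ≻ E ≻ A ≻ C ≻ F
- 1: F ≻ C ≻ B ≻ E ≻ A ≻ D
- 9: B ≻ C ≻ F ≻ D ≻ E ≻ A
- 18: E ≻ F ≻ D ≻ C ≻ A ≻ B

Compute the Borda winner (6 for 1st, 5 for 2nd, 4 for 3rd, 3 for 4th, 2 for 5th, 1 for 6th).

D

A: 4×5 + 2×4 + 2×2 + 5×3 + 1×2 + 9×1 + 18×2 = 94
B: 4×2 + 2×3 + 2×4 + 5×5 + 1×4 + 9×6 + 18×1 = 123
C: 4×4 + 2×5 + 2×1 + 5×2 + 1×5 + 9×5 + 18×3 = 142
D: 4×6 + 2×2 + 2×5 + 5×6 + 1×1 + 9×3 + 18×4 = 168
E: 4×1 + 2×1 + 2×6 + 5×4 + 1×3 + 9×2 + 18×6 = 167
F: 4×3 + 2×6 + 2×3 + 5×1 + 1×6 + 9×4 + 18×5 = 167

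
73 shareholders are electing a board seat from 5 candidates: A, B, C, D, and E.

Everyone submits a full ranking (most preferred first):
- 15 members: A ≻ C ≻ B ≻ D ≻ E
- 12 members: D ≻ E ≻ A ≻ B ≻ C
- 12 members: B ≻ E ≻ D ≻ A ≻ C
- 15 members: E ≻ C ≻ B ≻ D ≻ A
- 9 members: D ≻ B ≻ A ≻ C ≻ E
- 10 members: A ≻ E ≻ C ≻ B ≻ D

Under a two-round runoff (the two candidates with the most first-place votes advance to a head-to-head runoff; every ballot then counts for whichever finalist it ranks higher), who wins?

Round 1 first-place votes: A 25, B 12, C 0, D 21, E 15. A and D advance.
Runoff: A is ranked above D on 25 ballots, D above A on 48.

D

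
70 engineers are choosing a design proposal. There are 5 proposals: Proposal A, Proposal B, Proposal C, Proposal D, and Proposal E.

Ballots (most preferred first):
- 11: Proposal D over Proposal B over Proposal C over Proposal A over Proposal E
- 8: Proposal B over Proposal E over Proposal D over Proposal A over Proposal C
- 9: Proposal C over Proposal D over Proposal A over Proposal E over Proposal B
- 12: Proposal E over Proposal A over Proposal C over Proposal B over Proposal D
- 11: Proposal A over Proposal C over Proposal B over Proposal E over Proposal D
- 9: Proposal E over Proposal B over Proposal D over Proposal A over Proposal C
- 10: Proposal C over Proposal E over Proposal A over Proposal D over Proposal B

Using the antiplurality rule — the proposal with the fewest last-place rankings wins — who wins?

Proposal A

Last-place votes: Proposal A 0, Proposal B 19, Proposal C 17, Proposal D 23, Proposal E 11.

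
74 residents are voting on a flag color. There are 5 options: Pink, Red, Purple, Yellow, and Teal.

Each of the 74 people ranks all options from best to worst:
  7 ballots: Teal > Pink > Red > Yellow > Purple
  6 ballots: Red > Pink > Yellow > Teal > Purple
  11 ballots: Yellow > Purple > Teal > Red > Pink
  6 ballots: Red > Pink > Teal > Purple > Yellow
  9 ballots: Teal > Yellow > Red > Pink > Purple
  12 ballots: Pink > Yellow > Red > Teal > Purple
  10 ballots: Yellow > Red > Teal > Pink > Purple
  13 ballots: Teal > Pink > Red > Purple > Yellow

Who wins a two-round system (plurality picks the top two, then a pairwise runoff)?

Round 1 first-place votes: Pink 12, Red 12, Purple 0, Yellow 21, Teal 29. Teal and Yellow advance.
Runoff: Teal is ranked above Yellow on 35 ballots, Yellow above Teal on 39.

Yellow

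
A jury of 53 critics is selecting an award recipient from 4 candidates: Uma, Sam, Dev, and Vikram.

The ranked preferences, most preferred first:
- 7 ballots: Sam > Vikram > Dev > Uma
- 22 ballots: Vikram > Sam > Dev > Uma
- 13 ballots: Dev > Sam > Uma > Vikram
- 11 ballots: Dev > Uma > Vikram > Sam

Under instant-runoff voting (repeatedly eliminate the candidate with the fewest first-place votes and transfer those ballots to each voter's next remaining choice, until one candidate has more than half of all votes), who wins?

Round 1: Uma 0, Sam 7, Dev 24, Vikram 22. Uma eliminated.
Round 2: Sam 7, Dev 24, Vikram 22. Sam eliminated.
Round 3: Dev 24, Vikram 29. Vikram has a majority (≥27).

Vikram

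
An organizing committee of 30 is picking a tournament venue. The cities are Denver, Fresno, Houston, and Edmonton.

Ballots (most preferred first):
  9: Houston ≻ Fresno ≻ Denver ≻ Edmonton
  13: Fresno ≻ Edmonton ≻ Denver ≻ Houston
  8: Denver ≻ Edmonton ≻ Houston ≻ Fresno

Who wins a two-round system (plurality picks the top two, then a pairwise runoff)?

Round 1 first-place votes: Denver 8, Fresno 13, Houston 9, Edmonton 0. Fresno and Houston advance.
Runoff: Fresno is ranked above Houston on 13 ballots, Houston above Fresno on 17.

Houston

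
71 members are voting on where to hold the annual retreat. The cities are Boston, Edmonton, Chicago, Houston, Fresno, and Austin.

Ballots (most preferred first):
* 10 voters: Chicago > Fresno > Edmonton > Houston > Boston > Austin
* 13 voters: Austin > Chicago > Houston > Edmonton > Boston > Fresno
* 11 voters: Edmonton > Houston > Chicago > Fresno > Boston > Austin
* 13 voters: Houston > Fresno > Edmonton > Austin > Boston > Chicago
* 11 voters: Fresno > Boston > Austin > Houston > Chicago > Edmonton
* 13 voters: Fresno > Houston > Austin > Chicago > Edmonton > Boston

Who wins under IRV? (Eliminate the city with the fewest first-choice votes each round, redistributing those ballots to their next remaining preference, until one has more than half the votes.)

Houston

Round 1: Boston 0, Edmonton 11, Chicago 10, Houston 13, Fresno 24, Austin 13. Boston eliminated.
Round 2: Edmonton 11, Chicago 10, Houston 13, Fresno 24, Austin 13. Chicago eliminated.
Round 3: Edmonton 11, Houston 13, Fresno 34, Austin 13. Edmonton eliminated.
Round 4: Houston 24, Fresno 34, Austin 13. Austin eliminated.
Round 5: Houston 37, Fresno 34. Houston has a majority (≥36).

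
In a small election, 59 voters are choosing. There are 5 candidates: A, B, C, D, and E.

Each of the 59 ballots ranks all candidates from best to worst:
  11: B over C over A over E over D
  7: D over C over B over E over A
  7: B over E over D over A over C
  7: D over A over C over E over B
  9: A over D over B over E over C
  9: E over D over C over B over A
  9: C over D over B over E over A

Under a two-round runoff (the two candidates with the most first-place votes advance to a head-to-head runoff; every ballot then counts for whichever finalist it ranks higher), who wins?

Round 1 first-place votes: A 9, B 18, C 9, D 14, E 9. B and D advance.
Runoff: B is ranked above D on 18 ballots, D above B on 41.

D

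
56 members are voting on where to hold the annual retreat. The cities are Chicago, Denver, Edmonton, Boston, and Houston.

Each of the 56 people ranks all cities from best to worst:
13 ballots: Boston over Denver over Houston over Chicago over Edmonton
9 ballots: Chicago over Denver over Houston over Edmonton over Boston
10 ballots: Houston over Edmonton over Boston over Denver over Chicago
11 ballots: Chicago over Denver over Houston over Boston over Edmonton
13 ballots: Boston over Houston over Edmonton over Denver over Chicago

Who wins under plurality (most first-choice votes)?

First-place votes: Chicago 20, Denver 0, Edmonton 0, Boston 26, Houston 10.

Boston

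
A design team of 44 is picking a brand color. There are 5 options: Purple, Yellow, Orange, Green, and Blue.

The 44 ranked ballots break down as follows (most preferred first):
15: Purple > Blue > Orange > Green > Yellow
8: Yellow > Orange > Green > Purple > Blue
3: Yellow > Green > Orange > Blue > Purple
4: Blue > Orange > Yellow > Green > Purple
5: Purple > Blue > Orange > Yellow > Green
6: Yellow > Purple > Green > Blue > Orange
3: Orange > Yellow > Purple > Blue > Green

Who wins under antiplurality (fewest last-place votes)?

Orange

Last-place votes: Purple 7, Yellow 15, Orange 6, Green 8, Blue 8.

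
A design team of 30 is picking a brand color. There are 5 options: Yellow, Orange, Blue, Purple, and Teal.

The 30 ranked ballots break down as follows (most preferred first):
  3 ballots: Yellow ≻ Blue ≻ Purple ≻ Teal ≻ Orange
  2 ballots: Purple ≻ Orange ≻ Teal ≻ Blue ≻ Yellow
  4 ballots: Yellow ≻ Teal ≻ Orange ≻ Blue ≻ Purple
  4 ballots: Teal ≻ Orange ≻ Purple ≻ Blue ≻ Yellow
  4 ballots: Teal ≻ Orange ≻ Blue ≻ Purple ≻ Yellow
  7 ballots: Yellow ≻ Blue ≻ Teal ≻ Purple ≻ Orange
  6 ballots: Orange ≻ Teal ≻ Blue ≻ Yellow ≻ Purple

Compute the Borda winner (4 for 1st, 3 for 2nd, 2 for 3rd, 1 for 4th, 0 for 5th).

Yellow: 3×4 + 2×0 + 4×4 + 4×0 + 4×0 + 7×4 + 6×1 = 62
Orange: 3×0 + 2×3 + 4×2 + 4×3 + 4×3 + 7×0 + 6×4 = 62
Blue: 3×3 + 2×1 + 4×1 + 4×1 + 4×2 + 7×3 + 6×2 = 60
Purple: 3×2 + 2×4 + 4×0 + 4×2 + 4×1 + 7×1 + 6×0 = 33
Teal: 3×1 + 2×2 + 4×3 + 4×4 + 4×4 + 7×2 + 6×3 = 83

Teal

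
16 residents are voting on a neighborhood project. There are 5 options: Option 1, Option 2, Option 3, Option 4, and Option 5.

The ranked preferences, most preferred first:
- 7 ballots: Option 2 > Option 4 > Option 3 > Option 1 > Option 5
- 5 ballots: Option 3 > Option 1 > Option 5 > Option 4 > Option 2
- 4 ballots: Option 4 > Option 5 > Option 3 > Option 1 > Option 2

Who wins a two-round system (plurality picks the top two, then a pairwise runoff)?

Round 1 first-place votes: Option 1 0, Option 2 7, Option 3 5, Option 4 4, Option 5 0. Option 2 and Option 3 advance.
Runoff: Option 2 is ranked above Option 3 on 7 ballots, Option 3 above Option 2 on 9.

Option 3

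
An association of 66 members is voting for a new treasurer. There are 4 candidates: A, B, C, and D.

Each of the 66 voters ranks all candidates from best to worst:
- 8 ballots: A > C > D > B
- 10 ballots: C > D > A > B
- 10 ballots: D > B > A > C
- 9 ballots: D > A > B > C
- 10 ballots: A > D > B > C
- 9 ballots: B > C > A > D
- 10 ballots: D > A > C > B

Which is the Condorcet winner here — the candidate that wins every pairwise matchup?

D

D vs A: 39–27
D vs B: 57–9
D vs C: 39–27
D beats every other candidate.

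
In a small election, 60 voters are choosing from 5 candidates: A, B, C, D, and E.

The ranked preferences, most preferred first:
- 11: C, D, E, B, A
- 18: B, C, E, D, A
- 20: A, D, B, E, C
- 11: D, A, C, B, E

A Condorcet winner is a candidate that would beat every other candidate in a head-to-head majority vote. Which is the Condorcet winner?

D vs A: 40–20
D vs B: 42–18
D vs C: 31–29
D vs E: 42–18
D beats every other candidate.

D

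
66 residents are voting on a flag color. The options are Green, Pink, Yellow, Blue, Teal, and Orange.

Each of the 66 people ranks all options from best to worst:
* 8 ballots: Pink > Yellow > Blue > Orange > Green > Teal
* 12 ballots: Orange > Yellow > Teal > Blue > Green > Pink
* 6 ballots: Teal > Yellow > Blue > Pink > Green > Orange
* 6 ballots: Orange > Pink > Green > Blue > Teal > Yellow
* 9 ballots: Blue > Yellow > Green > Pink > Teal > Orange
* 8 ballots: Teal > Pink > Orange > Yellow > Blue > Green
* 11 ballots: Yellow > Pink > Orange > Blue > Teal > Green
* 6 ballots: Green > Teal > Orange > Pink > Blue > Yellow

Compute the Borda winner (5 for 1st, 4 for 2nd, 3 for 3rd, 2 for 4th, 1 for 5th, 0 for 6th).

Yellow

Green: 8×1 + 12×1 + 6×1 + 6×3 + 9×3 + 8×0 + 11×0 + 6×5 = 101
Pink: 8×5 + 12×0 + 6×2 + 6×4 + 9×2 + 8×4 + 11×4 + 6×2 = 182
Yellow: 8×4 + 12×4 + 6×4 + 6×0 + 9×4 + 8×2 + 11×5 + 6×0 = 211
Blue: 8×3 + 12×2 + 6×3 + 6×2 + 9×5 + 8×1 + 11×2 + 6×1 = 159
Teal: 8×0 + 12×3 + 6×5 + 6×1 + 9×1 + 8×5 + 11×1 + 6×4 = 156
Orange: 8×2 + 12×5 + 6×0 + 6×5 + 9×0 + 8×3 + 11×3 + 6×3 = 181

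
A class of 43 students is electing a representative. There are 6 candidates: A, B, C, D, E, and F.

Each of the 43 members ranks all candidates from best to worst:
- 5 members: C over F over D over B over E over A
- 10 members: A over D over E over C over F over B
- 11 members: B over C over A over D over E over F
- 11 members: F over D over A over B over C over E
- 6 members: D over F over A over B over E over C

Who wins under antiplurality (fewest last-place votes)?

Last-place votes: A 5, B 10, C 6, D 0, E 11, F 11.

D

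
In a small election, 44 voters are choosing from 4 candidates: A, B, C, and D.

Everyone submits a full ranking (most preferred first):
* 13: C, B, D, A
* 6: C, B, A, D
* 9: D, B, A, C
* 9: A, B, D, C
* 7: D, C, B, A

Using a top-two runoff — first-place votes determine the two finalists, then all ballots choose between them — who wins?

Round 1 first-place votes: A 9, B 0, C 19, D 16. C and D advance.
Runoff: C is ranked above D on 19 ballots, D above C on 25.

D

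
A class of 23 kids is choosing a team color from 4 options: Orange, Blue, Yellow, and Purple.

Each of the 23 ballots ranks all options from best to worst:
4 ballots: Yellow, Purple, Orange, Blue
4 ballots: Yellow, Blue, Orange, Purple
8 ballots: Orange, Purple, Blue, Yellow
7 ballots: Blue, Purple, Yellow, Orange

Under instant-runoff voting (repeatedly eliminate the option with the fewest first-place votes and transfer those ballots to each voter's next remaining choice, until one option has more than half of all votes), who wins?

Yellow

Round 1: Orange 8, Blue 7, Yellow 8, Purple 0. Purple eliminated.
Round 2: Orange 8, Blue 7, Yellow 8. Blue eliminated.
Round 3: Orange 8, Yellow 15. Yellow has a majority (≥12).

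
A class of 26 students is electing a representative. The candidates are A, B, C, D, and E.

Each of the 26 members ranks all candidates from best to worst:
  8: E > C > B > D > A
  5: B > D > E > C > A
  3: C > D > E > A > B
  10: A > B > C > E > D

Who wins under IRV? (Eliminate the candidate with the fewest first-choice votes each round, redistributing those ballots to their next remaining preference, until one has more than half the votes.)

Round 1: A 10, B 5, C 3, D 0, E 8. D eliminated.
Round 2: A 10, B 5, C 3, E 8. C eliminated.
Round 3: A 10, B 5, E 11. B eliminated.
Round 4: A 10, E 16. E has a majority (≥14).

E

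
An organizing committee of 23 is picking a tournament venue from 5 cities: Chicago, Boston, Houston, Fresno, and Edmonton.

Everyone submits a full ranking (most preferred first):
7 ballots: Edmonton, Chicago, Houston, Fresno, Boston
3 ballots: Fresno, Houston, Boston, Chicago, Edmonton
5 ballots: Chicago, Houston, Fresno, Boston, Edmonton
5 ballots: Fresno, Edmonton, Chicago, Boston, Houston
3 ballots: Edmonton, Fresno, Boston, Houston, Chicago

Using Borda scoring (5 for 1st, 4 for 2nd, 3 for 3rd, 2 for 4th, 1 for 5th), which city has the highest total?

Fresno

Chicago: 7×4 + 3×2 + 5×5 + 5×3 + 3×1 = 77
Boston: 7×1 + 3×3 + 5×2 + 5×2 + 3×3 = 45
Houston: 7×3 + 3×4 + 5×4 + 5×1 + 3×2 = 64
Fresno: 7×2 + 3×5 + 5×3 + 5×5 + 3×4 = 81
Edmonton: 7×5 + 3×1 + 5×1 + 5×4 + 3×5 = 78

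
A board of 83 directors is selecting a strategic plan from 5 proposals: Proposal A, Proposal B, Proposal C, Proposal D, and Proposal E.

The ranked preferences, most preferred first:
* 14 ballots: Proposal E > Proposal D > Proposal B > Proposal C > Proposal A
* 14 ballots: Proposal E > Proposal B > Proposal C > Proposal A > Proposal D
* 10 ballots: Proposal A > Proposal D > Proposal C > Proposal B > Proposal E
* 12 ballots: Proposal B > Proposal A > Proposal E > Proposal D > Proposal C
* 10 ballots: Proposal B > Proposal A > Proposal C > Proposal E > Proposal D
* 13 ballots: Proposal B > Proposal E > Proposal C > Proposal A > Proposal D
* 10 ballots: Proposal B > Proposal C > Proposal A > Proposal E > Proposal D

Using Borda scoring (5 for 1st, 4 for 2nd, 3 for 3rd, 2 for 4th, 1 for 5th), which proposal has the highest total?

Proposal A: 14×1 + 14×2 + 10×5 + 12×4 + 10×4 + 13×2 + 10×3 = 236
Proposal B: 14×3 + 14×4 + 10×2 + 12×5 + 10×5 + 13×5 + 10×5 = 343
Proposal C: 14×2 + 14×3 + 10×3 + 12×1 + 10×3 + 13×3 + 10×4 = 221
Proposal D: 14×4 + 14×1 + 10×4 + 12×2 + 10×1 + 13×1 + 10×1 = 167
Proposal E: 14×5 + 14×5 + 10×1 + 12×3 + 10×2 + 13×4 + 10×2 = 278

Proposal B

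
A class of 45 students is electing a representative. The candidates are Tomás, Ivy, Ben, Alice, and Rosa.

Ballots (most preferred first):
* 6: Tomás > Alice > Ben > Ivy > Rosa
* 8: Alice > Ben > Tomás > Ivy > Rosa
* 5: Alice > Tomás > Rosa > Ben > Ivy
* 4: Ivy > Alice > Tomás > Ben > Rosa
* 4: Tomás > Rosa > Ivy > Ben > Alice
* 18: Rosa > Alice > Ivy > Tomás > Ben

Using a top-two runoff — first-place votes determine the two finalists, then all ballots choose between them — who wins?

Alice

Round 1 first-place votes: Tomás 10, Ivy 4, Ben 0, Alice 13, Rosa 18. Rosa and Alice advance.
Runoff: Rosa is ranked above Alice on 22 ballots, Alice above Rosa on 23.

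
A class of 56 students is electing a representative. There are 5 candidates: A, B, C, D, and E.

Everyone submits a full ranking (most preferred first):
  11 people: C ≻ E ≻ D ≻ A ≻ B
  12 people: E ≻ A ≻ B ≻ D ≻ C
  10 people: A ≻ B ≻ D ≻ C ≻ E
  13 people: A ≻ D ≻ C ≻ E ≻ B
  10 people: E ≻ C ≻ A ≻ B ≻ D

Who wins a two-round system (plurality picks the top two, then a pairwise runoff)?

E

Round 1 first-place votes: A 23, B 0, C 11, D 0, E 22. A and E advance.
Runoff: A is ranked above E on 23 ballots, E above A on 33.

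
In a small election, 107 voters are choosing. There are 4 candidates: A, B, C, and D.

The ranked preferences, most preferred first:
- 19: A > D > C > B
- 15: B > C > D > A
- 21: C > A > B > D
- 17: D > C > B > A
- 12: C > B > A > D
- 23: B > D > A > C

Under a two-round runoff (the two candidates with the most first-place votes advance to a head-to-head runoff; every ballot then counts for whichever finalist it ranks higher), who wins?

C

Round 1 first-place votes: A 19, B 38, C 33, D 17. B and C advance.
Runoff: B is ranked above C on 38 ballots, C above B on 69.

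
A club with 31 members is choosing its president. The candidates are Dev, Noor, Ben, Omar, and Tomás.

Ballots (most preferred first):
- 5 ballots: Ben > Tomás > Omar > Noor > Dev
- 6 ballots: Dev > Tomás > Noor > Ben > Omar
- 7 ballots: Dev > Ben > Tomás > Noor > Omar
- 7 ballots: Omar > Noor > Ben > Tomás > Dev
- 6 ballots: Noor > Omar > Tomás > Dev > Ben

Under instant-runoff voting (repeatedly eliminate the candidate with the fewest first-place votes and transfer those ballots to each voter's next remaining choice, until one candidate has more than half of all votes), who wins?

Omar

Round 1: Dev 13, Noor 6, Ben 5, Omar 7, Tomás 0. Tomás eliminated.
Round 2: Dev 13, Noor 6, Ben 5, Omar 7. Ben eliminated.
Round 3: Dev 13, Noor 6, Omar 12. Noor eliminated.
Round 4: Dev 13, Omar 18. Omar has a majority (≥16).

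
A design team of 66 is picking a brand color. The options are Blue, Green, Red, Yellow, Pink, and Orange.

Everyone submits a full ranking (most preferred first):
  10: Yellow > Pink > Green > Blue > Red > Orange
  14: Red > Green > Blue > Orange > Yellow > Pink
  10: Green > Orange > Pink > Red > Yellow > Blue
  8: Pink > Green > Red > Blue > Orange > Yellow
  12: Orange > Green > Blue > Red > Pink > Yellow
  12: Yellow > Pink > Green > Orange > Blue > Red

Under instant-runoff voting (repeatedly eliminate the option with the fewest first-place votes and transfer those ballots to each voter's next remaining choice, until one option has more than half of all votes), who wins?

Round 1: Blue 0, Green 10, Red 14, Yellow 22, Pink 8, Orange 12. Blue eliminated.
Round 2: Green 10, Red 14, Yellow 22, Pink 8, Orange 12. Pink eliminated.
Round 3: Green 18, Red 14, Yellow 22, Orange 12. Orange eliminated.
Round 4: Green 30, Red 14, Yellow 22. Red eliminated.
Round 5: Green 44, Yellow 22. Green has a majority (≥34).

Green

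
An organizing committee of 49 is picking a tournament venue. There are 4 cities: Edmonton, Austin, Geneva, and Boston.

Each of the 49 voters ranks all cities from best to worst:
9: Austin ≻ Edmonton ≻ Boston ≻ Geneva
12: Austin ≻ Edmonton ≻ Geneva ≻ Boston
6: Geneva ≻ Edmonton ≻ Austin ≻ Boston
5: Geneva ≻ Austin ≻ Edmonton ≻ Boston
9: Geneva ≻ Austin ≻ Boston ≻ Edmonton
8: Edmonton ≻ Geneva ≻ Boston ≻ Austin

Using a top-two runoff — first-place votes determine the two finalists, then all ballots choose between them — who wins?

Geneva

Round 1 first-place votes: Edmonton 8, Austin 21, Geneva 20, Boston 0. Austin and Geneva advance.
Runoff: Austin is ranked above Geneva on 21 ballots, Geneva above Austin on 28.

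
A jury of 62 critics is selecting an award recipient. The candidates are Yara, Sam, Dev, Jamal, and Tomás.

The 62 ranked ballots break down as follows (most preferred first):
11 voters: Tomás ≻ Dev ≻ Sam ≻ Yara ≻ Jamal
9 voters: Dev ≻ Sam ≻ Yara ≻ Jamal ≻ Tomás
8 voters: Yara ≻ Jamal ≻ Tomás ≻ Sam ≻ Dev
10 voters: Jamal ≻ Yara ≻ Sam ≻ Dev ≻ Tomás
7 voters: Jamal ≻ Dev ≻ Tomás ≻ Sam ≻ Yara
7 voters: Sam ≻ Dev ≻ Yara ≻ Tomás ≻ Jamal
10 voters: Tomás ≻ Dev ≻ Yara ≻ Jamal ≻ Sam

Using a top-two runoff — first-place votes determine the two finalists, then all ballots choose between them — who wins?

Round 1 first-place votes: Yara 8, Sam 7, Dev 9, Jamal 17, Tomás 21. Tomás and Jamal advance.
Runoff: Tomás is ranked above Jamal on 28 ballots, Jamal above Tomás on 34.

Jamal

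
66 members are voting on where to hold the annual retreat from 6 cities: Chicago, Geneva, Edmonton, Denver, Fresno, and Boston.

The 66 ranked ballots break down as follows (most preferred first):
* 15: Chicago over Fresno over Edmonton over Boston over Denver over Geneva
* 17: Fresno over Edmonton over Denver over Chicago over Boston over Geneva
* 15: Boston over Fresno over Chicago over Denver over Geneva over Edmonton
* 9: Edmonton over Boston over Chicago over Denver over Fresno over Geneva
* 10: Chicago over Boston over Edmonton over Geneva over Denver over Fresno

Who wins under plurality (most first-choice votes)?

Chicago

First-place votes: Chicago 25, Geneva 0, Edmonton 9, Denver 0, Fresno 17, Boston 15.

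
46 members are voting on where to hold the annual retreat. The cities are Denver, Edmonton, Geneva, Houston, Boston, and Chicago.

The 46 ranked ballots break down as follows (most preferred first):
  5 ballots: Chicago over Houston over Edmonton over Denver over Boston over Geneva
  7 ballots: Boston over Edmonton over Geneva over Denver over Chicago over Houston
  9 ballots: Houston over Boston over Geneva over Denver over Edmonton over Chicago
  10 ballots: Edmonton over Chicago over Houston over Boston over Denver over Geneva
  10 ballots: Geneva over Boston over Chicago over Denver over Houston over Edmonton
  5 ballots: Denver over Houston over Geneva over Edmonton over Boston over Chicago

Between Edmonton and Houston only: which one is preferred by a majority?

Houston

Edmonton is ranked above Houston on 17 ballots; Houston above Edmonton on 29.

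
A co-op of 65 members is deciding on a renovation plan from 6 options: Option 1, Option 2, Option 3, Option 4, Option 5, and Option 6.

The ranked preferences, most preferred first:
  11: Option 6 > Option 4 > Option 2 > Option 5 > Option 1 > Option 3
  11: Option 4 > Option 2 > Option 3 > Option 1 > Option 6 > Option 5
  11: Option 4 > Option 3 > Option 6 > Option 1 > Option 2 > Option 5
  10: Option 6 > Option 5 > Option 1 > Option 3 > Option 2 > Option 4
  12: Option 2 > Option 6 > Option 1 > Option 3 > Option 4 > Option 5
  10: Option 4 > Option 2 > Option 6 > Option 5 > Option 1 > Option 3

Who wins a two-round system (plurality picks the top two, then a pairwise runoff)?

Round 1 first-place votes: Option 1 0, Option 2 12, Option 3 0, Option 4 32, Option 5 0, Option 6 21. Option 4 and Option 6 advance.
Runoff: Option 4 is ranked above Option 6 on 32 ballots, Option 6 above Option 4 on 33.

Option 6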